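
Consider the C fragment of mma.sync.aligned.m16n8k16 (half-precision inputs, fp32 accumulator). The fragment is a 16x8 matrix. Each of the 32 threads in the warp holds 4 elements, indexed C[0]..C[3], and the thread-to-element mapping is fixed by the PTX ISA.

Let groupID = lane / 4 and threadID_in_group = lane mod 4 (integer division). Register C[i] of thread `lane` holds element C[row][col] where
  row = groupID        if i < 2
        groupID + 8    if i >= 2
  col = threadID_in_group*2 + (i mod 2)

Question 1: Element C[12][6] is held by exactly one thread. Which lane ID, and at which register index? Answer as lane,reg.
r:12=>grp=4,rB=1  c:6=>tig=3,lo=0
L=4*4+3=19  i=1*2+0=2

19,2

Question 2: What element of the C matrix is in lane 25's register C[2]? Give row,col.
lane 25: gr=6 (25/4), th=1 (25%4)
i=2: r=6+8=14, c=1*2+0=2

14,2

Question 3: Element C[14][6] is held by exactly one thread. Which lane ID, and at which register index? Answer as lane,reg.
r=14→G=6,rhi=1  c=6→T=3,p=0
L=6*4+3=27  i=1*2+0=2

27,2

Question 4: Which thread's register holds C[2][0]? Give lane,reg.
r=2→G=2,rhi=0  c=0→T=0,p=0
L=2*4+0=8  i=0*2+0=0

8,0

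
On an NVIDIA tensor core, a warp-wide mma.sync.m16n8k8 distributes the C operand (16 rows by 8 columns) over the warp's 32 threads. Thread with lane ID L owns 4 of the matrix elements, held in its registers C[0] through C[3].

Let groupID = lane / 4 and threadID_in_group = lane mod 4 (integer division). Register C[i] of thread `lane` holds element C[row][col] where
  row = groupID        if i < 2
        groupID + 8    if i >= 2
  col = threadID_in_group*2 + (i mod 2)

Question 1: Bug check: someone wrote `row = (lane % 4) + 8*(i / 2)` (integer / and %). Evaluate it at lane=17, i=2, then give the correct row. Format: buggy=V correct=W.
`(lane % 4) + 8*(i / 2)`[17,2]->9
lane 17->17/4=4, 17 mod 4=1
i=2  r:4+8->12  c:2·1+0->2
row: 9 vs 12

buggy=9 correct=12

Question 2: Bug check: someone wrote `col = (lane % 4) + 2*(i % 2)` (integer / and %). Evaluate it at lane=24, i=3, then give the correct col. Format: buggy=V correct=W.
`(lane % 4) + 2*(i % 2)`[24,3]->2
L=24->gid=24>>2=6, tid=24&3=0
[3]->row 6+8=14  col 0·2+1=1
col: 2 vs 1

buggy=2 correct=1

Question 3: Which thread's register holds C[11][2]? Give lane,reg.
13,2

r=11->g=3,rb=1  c=2->t=1,b0=0
L=3*4+1=13  i=1*2+0=2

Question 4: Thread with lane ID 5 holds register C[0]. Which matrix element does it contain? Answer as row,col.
1,2

L=5->gid=5>>2=1, tid=5&3=1
[0]->row 1+0=1  col 1·2+0=2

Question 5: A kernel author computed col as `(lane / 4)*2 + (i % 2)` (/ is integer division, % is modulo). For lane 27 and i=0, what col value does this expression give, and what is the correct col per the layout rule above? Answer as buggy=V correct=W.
buggy=12 correct=6

`(lane / 4)*2 + (i % 2)`[27,0]⇒12
L=27⇒gr=27>>2=6, th=27&3=3
[0]⇒row 6+0=6  col 3·2+0=6
col: 12 vs 6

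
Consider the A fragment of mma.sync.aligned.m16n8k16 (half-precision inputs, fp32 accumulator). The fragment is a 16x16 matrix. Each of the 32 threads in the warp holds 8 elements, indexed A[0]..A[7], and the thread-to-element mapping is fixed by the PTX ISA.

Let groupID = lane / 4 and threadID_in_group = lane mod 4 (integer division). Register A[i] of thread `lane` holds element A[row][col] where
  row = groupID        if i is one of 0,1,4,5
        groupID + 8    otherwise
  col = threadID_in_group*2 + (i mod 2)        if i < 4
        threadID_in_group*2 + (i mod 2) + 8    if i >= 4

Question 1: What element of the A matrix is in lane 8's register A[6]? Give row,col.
L=8->gid=8>>2=2, tid=8&3=0
[6]->row 2+8=10  col 0·2+0+8=8

10,8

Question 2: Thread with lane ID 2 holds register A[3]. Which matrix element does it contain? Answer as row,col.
8,5

lane 2→2/4=0, 2 mod 4=2
i=3  r:0+8→8  c:2·2+1+0→5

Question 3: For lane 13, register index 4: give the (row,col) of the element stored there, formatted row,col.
L=13⇒gr=13>>2=3, th=13&3=1
[4]⇒row 3+0=3  col 1·2+0+8=10

3,10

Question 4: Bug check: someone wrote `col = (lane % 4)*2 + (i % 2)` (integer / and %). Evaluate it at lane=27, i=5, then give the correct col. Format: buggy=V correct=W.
`(lane % 4)*2 + (i % 2)`[27,5]→7
27: G=6,T=3
[5] (6+0,3*2+1+8) = (6,15)
col: 7 vs 15

buggy=7 correct=15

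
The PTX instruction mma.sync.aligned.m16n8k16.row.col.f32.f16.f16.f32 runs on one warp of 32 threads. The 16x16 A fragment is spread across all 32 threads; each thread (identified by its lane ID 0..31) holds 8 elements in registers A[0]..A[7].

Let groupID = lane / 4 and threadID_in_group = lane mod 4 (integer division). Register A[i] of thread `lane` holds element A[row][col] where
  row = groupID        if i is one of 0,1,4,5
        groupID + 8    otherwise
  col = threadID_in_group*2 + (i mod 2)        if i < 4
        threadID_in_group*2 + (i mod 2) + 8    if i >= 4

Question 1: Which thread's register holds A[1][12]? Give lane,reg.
6,4

r=1->g=1,rb=0  c=12->cb=1,t=2,b0=0
L=1*4+2=6  i=1*4+0*2+0=4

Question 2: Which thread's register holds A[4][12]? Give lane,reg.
18,4

r=4⇒gr=4,Rb=0  c=12⇒Cb=1,th=2,odd=0
L=4*4+2=18  i=1*4+0*2+0=4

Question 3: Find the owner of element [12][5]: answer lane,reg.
r=12→G=4,rhi=1  c=5→chi=0,T=2,p=1
L=4*4+2=18  i=0*4+1*2+1=3

18,3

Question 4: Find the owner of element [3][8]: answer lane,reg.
12,4

r=3⇒gr=3,Rb=0  c=8⇒Cb=1,th=0,odd=0
L=3*4+0=12  i=1*4+0*2+0=4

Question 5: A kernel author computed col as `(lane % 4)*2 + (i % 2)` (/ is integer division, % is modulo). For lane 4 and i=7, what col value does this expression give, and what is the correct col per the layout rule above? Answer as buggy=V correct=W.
buggy=1 correct=9

`(lane % 4)*2 + (i % 2)`[4,7]->1
L=4->gid=4>>2=1, tid=4&3=0
[7]->row 1+8=9  col 0·2+1+8=9
col: 1 vs 9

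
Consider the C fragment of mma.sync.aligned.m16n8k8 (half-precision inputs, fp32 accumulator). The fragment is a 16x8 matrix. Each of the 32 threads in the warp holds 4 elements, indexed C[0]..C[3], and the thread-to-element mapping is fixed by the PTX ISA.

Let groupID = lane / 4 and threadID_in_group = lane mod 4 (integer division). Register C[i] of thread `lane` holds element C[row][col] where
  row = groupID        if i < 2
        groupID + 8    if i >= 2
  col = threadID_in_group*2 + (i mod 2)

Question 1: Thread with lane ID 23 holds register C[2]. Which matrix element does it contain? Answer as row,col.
L=23->g=23>>2=5, t=23&3=3
[2]->row 5+8=13  col 3·2+0=6

13,6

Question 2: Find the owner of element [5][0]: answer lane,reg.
r:5=>grp=5,rB=0  c:0=>tig=0,lo=0
L=5*4+0=20  i=0*2+0=0

20,0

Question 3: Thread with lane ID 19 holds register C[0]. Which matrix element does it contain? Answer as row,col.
4,6

lane 19: grp=4 (19/4), tig=3 (19%4)
i=0: r=4+0=4, c=3*2+0=6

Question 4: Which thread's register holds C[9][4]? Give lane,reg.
r: 9->gid=1,r8=1  c: 4->tid=2,i&1=0
L=1*4+2=6  i=1*2+0=2

6,2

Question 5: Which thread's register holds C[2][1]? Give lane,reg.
r: 2->gid=2,r8=0  c: 1->tid=0,i&1=1
L=2*4+0=8  i=0*2+1=1

8,1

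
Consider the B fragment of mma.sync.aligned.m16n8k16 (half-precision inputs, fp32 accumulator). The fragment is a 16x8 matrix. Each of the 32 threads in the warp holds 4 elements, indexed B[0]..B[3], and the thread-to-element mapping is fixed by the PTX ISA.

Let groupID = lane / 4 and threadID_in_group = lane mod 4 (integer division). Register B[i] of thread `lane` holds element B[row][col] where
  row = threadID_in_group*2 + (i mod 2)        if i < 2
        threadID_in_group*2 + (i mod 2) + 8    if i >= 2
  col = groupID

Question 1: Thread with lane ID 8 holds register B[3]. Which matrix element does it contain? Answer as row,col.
lane 8=>8/4=2, 8 mod 4=0
i=3  r:2·0+1+8=>9  c:2

9,2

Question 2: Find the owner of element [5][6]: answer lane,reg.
26,1

c=6→G=6  r=5→rhi=0,T=2,p=1
L=6*4+2=26  i=0*2+1=1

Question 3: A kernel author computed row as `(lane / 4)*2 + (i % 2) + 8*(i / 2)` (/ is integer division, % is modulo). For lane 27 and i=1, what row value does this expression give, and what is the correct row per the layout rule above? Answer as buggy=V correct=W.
`(lane / 4)*2 + (i % 2) + 8*(i / 2)`[27,1]⇒13
lane 27: gr=6 (27/4), th=3 (27%4)
i=1: r=3*2+1+0=7, c=gr=6
row: 13 vs 7

buggy=13 correct=7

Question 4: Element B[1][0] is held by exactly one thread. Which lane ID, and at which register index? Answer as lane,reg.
c:0=>grp=0  r:1=>rB=0,tig=0,lo=1
L=0*4+0=0  i=0*2+1=1

0,1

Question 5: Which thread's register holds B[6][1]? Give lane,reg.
7,0

c:1=>grp=1  r:6=>rB=0,tig=3,lo=0
L=1*4+3=7  i=0*2+0=0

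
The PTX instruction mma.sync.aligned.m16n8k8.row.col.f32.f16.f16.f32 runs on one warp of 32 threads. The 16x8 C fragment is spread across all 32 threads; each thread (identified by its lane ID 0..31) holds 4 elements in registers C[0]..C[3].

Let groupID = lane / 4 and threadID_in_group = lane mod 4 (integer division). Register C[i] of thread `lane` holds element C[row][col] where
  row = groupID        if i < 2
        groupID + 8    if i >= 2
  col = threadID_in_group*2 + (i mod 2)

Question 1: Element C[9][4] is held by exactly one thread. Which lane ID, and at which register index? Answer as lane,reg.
6,2

r:9=>grp=1,rB=1  c:4=>tig=2,lo=0
L=1*4+2=6  i=1*2+0=2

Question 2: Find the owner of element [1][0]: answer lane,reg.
4,0

r:1=>grp=1,rB=0  c:0=>tig=0,lo=0
L=1*4+0=4  i=0*2+0=0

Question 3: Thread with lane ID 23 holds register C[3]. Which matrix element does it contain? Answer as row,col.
13,7

L=23⇒gr=23>>2=5, th=23&3=3
[3]⇒row 5+8=13  col 3·2+1=7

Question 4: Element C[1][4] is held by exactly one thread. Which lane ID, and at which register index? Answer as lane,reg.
r=1->g=1,rb=0  c=4->t=2,b0=0
L=1*4+2=6  i=0*2+0=0

6,0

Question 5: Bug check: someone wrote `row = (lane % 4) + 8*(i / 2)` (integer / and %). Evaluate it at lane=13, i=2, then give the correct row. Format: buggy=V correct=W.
buggy=9 correct=11

`(lane % 4) + 8*(i / 2)`[13,2]=>9
L=13=>grp=13>>2=3, tig=13&3=1
[2]=>row 3+8=11  col 1·2+0=2
row: 9 vs 11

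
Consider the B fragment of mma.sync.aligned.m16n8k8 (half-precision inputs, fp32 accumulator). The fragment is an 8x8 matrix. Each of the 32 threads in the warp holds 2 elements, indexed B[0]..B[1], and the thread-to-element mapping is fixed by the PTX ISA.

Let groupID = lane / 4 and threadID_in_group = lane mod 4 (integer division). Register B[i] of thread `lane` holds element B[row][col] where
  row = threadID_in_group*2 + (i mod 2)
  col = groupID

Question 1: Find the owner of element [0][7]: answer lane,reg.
28,0

c=7⇒gr=7  r=0⇒th=0,odd=0
L=7*4+0=28  i=0=0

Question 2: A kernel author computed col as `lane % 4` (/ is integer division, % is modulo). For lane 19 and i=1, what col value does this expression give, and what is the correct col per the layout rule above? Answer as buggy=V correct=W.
buggy=3 correct=4

`lane % 4`[19,1]→3
L=19→G=19>>2=4, T=19&3=3
[1]→row 3·2+1=7  col G=4
col: 3 vs 4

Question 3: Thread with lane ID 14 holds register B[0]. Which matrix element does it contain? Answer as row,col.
4,3

lane 14: g=3 (14/4), t=2 (14%4)
i=0: r=2*2+0=4, c=g=3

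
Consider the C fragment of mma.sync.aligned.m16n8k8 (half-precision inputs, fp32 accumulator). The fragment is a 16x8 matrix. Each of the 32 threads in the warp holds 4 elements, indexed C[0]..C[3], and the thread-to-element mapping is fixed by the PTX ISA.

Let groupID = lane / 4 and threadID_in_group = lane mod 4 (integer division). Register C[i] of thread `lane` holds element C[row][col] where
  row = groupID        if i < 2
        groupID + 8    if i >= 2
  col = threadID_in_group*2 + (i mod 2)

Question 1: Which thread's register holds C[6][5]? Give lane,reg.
26,1

r:6=>grp=6,rB=0  c:5=>tig=2,lo=1
L=6*4+2=26  i=0*2+1=1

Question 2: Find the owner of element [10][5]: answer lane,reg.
r=10→G=2,rhi=1  c=5→T=2,p=1
L=2*4+2=10  i=1*2+1=3

10,3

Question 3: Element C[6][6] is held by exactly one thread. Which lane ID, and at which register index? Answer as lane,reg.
r=6->g=6,rb=0  c=6->t=3,b0=0
L=6*4+3=27  i=0*2+0=0

27,0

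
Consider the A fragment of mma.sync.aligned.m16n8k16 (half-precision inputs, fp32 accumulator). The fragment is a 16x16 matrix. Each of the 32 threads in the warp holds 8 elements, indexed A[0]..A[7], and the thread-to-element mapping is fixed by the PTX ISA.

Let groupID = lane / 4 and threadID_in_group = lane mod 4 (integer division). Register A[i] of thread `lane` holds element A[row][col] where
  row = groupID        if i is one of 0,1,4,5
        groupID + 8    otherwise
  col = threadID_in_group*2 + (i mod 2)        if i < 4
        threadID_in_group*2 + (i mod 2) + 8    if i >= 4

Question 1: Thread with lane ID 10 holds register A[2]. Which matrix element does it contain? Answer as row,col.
10,4

lane 10: grp=2 (10/4), tig=2 (10%4)
i=2: r=2+8=10, c=2*2+0+0=4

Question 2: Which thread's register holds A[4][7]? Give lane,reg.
19,1

r:4=>grp=4,rB=0  c:7=>cB=0,tig=3,lo=1
L=4*4+3=19  i=0*4+0*2+1=1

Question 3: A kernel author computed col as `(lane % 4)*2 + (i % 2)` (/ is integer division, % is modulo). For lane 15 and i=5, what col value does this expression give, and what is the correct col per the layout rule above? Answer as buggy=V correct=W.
`(lane % 4)*2 + (i % 2)`[15,5]⇒7
L=15⇒gr=15>>2=3, th=15&3=3
[5]⇒row 3+0=3  col 3·2+1+8=15
col: 7 vs 15

buggy=7 correct=15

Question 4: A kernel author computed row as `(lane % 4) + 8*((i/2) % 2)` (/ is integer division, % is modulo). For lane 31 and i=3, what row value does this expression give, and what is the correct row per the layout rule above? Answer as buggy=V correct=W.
`(lane % 4) + 8*((i/2) % 2)`[31,3]⇒11
31: gr=7,th=3
[3] (7+8,3*2+1+0) = (15,7)
row: 11 vs 15

buggy=11 correct=15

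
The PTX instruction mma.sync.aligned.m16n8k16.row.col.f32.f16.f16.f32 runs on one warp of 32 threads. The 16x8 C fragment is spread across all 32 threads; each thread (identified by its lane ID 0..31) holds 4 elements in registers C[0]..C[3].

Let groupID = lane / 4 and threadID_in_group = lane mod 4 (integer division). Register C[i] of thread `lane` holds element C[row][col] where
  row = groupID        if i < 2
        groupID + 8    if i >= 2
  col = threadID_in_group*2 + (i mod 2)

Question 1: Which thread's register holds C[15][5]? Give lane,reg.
30,3

r=15→G=7,rhi=1  c=5→T=2,p=1
L=7*4+2=30  i=1*2+1=3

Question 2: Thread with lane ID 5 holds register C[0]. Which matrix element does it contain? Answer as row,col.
1,2

lane 5⇒5/4=1, 5 mod 4=1
i=0  r:1+0⇒1  c:2·1+0⇒2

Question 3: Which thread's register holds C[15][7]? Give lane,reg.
31,3

r:15=>grp=7,rB=1  c:7=>tig=3,lo=1
L=7*4+3=31  i=1*2+1=3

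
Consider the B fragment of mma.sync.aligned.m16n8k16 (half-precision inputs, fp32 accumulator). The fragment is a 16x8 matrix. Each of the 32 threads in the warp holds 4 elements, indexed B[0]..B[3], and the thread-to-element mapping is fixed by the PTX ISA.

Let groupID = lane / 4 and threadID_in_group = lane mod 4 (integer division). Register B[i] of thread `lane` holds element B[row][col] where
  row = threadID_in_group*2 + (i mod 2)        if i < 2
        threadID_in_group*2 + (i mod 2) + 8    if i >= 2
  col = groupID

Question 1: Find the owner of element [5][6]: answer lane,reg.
26,1

c=6->g=6  r=5->rb=0,t=2,b0=1
L=6*4+2=26  i=0*2+1=1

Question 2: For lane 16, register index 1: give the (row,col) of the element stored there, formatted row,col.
L=16->g=16>>2=4, t=16&3=0
[1]->row 0·2+1+0=1  col g=4

1,4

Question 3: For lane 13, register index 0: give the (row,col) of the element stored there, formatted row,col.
lane 13⇒13/4=3, 13 mod 4=1
i=0  r:2·1+0+0⇒2  c:3

2,3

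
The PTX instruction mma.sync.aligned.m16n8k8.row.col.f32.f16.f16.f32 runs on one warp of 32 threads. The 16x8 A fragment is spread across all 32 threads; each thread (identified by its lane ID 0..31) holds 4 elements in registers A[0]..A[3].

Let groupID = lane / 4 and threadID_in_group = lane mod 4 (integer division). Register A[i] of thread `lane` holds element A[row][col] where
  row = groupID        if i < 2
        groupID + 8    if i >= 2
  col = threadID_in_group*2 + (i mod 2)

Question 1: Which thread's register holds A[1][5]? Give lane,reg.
6,1

r=1->g=1,rb=0  c=5->t=2,b0=1
L=1*4+2=6  i=0*2+1=1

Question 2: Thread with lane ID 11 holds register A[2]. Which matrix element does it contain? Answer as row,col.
10,6

L=11→G=11>>2=2, T=11&3=3
[2]→row 2+8=10  col 3·2+0=6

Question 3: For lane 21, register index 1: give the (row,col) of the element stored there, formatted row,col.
21: gid=5,tid=1
[1] (5+0,1*2+1) = (5,3)

5,3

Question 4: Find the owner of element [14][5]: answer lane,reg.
26,3

r:14=>grp=6,rB=1  c:5=>tig=2,lo=1
L=6*4+2=26  i=1*2+1=3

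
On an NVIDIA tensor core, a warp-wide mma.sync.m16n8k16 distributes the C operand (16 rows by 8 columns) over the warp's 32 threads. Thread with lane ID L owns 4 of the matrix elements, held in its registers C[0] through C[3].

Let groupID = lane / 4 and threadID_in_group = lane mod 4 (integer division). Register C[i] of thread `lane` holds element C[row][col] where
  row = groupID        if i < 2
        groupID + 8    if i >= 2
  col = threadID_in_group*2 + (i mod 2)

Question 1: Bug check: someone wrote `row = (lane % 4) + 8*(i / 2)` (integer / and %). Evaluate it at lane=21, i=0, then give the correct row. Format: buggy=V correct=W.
`(lane % 4) + 8*(i / 2)`[21,0]→1
L=21→G=21>>2=5, T=21&3=1
[0]→row 5+0=5  col 1·2+0=2
row: 1 vs 5

buggy=1 correct=5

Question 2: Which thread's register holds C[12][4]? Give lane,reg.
r=12→G=4,rhi=1  c=4→T=2,p=0
L=4*4+2=18  i=1*2+0=2

18,2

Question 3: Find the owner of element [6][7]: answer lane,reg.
27,1

r: 6->gid=6,r8=0  c: 7->tid=3,i&1=1
L=6*4+3=27  i=0*2+1=1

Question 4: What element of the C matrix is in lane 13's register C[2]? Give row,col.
lane 13: gr=3 (13/4), th=1 (13%4)
i=2: r=3+8=11, c=1*2+0=2

11,2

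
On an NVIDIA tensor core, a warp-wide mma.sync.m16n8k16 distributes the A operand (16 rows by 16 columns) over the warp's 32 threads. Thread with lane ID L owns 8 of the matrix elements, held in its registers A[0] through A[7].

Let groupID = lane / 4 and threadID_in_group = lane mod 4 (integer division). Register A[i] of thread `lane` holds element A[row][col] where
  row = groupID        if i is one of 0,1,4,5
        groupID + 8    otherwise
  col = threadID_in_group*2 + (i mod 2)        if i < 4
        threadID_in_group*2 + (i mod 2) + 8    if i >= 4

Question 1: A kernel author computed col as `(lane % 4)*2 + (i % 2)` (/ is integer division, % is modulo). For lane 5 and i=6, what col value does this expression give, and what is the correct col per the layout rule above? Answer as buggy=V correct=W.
`(lane % 4)*2 + (i % 2)`[5,6]⇒2
lane 5⇒5/4=1, 5 mod 4=1
i=6  r:1+8⇒9  c:2·1+0+8⇒10
col: 2 vs 10

buggy=2 correct=10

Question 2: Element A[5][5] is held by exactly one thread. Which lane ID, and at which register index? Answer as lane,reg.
r=5⇒gr=5,Rb=0  c=5⇒Cb=0,th=2,odd=1
L=5*4+2=22  i=0*4+0*2+1=1

22,1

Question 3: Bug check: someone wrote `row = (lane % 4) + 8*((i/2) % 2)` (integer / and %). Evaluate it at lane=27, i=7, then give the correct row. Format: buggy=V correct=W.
buggy=11 correct=14

`(lane % 4) + 8*((i/2) % 2)`[27,7]→11
L=27→G=27>>2=6, T=27&3=3
[7]→row 6+8=14  col 3·2+1+8=15
row: 11 vs 14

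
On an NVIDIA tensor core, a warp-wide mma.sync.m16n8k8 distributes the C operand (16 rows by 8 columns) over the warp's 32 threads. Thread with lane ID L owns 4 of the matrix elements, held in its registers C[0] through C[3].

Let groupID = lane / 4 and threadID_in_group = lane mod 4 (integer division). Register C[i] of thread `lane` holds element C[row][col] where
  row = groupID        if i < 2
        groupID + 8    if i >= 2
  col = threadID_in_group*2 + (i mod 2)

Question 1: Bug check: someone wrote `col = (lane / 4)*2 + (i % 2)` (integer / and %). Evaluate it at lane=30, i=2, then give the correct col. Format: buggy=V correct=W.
`(lane / 4)*2 + (i % 2)`[30,2]→14
lane 30: G=7 (30/4), T=2 (30%4)
i=2: r=7+8=15, c=2*2+0=4
col: 14 vs 4

buggy=14 correct=4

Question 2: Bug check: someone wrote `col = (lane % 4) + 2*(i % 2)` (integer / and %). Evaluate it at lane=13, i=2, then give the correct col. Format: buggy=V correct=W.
buggy=1 correct=2

`(lane % 4) + 2*(i % 2)`[13,2]->1
lane 13->13/4=3, 13 mod 4=1
i=2  r:3+8->11  c:2·1+0->2
col: 1 vs 2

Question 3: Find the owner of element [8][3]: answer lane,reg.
r:8=>grp=0,rB=1  c:3=>tig=1,lo=1
L=0*4+1=1  i=1*2+1=3

1,3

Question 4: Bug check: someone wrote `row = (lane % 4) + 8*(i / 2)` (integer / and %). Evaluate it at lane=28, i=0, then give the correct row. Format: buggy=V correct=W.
buggy=0 correct=7

`(lane % 4) + 8*(i / 2)`[28,0]->0
lane 28: g=7 (28/4), t=0 (28%4)
i=0: r=7+0=7, c=0*2+0=0
row: 0 vs 7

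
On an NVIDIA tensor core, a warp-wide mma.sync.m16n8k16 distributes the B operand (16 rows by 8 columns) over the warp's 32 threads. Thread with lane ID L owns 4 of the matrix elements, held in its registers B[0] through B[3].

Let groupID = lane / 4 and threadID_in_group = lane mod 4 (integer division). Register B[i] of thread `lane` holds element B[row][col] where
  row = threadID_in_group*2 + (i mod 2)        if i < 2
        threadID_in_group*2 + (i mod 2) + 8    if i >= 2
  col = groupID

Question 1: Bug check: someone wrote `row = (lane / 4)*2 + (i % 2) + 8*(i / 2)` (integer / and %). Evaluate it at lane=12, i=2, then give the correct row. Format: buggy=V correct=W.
`(lane / 4)*2 + (i % 2) + 8*(i / 2)`[12,2]->14
L=12->g=12>>2=3, t=12&3=0
[2]->row 0·2+0+8=8  col g=3
row: 14 vs 8

buggy=14 correct=8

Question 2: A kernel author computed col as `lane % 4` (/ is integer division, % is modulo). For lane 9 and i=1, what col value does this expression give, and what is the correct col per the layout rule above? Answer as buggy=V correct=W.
`lane % 4`[9,1]⇒1
lane 9⇒9/4=2, 9 mod 4=1
i=1  r:2·1+1+0⇒3  c:2
col: 1 vs 2

buggy=1 correct=2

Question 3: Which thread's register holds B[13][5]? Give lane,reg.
22,3

c=5⇒gr=5  r=13⇒Rb=1,th=2,odd=1
L=5*4+2=22  i=1*2+1=3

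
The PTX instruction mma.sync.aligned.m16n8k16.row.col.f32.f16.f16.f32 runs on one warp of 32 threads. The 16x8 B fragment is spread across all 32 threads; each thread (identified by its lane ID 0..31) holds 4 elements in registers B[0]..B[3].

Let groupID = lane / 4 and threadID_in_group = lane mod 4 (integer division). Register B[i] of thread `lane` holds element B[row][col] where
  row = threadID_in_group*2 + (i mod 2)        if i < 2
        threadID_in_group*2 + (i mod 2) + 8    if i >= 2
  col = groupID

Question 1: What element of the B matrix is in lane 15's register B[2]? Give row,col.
14,3

lane 15⇒15/4=3, 15 mod 4=3
i=2  r:2·3+0+8⇒14  c:3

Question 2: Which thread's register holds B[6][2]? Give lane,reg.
11,0

c: 2->gid=2  r: 6->r8=0,tid=3,i&1=0
L=2*4+3=11  i=0*2+0=0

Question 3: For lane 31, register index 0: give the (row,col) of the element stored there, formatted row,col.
L=31→G=31>>2=7, T=31&3=3
[0]→row 3·2+0+0=6  col G=7

6,7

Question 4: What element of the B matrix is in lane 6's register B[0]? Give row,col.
4,1

L=6⇒gr=6>>2=1, th=6&3=2
[0]⇒row 2·2+0+0=4  col gr=1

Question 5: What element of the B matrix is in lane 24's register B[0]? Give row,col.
0,6

L=24→G=24>>2=6, T=24&3=0
[0]→row 0·2+0+0=0  col G=6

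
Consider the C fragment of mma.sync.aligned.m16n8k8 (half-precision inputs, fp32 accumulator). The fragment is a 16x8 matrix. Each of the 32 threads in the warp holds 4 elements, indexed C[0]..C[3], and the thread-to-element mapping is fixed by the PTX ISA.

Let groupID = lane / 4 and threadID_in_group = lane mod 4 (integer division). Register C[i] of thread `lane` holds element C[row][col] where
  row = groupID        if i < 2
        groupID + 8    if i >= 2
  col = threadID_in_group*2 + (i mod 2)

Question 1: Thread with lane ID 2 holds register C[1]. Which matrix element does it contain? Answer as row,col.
lane 2→2/4=0, 2 mod 4=2
i=1  r:0+0→0  c:2·2+1→5

0,5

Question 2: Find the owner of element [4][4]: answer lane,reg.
18,0

r=4->g=4,rb=0  c=4->t=2,b0=0
L=4*4+2=18  i=0*2+0=0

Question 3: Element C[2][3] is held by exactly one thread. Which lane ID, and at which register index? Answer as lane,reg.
r=2->g=2,rb=0  c=3->t=1,b0=1
L=2*4+1=9  i=0*2+1=1

9,1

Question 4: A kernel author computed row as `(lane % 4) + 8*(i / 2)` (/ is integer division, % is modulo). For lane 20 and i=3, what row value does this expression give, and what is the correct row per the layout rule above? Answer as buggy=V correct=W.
buggy=8 correct=13

`(lane % 4) + 8*(i / 2)`[20,3]=>8
lane 20=>20/4=5, 20 mod 4=0
i=3  r:5+8=>13  c:2·0+1=>1
row: 8 vs 13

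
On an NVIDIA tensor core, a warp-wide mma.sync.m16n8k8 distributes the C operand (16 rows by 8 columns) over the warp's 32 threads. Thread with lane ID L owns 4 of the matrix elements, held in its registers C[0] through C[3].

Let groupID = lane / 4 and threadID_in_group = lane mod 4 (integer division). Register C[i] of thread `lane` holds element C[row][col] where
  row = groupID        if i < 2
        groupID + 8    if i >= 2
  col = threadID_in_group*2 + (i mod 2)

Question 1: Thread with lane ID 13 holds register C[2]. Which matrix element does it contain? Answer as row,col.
11,2

lane 13=>13/4=3, 13 mod 4=1
i=2  r:3+8=>11  c:2·1+0=>2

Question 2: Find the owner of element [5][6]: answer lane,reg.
23,0

r:5=>grp=5,rB=0  c:6=>tig=3,lo=0
L=5*4+3=23  i=0*2+0=0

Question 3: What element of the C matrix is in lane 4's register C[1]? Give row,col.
1,1

L=4=>grp=4>>2=1, tig=4&3=0
[1]=>row 1+0=1  col 0·2+1=1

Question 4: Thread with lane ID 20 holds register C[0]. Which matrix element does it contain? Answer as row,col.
5,0

20: gr=5,th=0
[0] (5+0,0*2+0) = (5,0)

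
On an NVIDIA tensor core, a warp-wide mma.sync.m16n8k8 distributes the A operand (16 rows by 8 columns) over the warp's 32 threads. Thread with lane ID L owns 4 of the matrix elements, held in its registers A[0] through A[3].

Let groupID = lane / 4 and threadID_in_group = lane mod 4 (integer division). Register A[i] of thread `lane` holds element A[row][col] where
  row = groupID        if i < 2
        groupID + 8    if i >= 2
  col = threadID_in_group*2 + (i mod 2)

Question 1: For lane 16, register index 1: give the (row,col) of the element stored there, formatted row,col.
16: gid=4,tid=0
[1] (4+0,0*2+1) = (4,1)

4,1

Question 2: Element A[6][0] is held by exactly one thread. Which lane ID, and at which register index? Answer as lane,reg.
24,0

r=6->g=6,rb=0  c=0->t=0,b0=0
L=6*4+0=24  i=0*2+0=0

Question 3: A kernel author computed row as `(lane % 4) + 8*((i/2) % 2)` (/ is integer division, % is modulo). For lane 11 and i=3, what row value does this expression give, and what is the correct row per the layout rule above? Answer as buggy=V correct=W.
`(lane % 4) + 8*((i/2) % 2)`[11,3]->11
L=11->gid=11>>2=2, tid=11&3=3
[3]->row 2+8=10  col 3·2+1=7
row: 11 vs 10

buggy=11 correct=10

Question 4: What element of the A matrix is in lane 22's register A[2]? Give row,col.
lane 22=>22/4=5, 22 mod 4=2
i=2  r:5+8=>13  c:2·2+0=>4

13,4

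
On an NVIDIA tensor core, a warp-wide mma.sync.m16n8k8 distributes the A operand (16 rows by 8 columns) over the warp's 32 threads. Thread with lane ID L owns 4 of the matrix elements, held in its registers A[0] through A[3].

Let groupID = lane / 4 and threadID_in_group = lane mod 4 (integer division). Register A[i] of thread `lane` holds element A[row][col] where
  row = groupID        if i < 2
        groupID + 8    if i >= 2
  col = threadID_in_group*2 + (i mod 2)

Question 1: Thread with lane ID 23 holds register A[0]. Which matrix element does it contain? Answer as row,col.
5,6

lane 23⇒23/4=5, 23 mod 4=3
i=0  r:5+0⇒5  c:2·3+0⇒6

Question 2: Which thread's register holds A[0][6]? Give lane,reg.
r=0->g=0,rb=0  c=6->t=3,b0=0
L=0*4+3=3  i=0*2+0=0

3,0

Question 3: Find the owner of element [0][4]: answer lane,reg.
2,0

r=0->g=0,rb=0  c=4->t=2,b0=0
L=0*4+2=2  i=0*2+0=0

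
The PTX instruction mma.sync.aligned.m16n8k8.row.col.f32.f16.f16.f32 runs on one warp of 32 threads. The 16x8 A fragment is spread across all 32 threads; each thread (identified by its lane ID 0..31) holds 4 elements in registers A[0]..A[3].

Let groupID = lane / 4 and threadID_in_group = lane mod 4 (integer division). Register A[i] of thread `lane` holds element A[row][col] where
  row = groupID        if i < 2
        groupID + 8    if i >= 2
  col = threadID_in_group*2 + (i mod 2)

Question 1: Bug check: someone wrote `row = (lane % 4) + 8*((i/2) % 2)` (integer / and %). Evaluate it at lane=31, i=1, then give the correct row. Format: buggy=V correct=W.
`(lane % 4) + 8*((i/2) % 2)`[31,1]⇒3
lane 31⇒31/4=7, 31 mod 4=3
i=1  r:7+0⇒7  c:2·3+1⇒7
row: 3 vs 7

buggy=3 correct=7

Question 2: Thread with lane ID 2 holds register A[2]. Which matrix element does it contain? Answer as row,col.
L=2=>grp=2>>2=0, tig=2&3=2
[2]=>row 0+8=8  col 2·2+0=4

8,4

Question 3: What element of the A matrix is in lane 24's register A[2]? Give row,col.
lane 24: grp=6 (24/4), tig=0 (24%4)
i=2: r=6+8=14, c=0*2+0=0

14,0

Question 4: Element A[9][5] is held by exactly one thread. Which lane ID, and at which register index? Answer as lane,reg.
6,3

r:9=>grp=1,rB=1  c:5=>tig=2,lo=1
L=1*4+2=6  i=1*2+1=3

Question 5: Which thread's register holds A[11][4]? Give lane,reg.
14,2

r=11→G=3,rhi=1  c=4→T=2,p=0
L=3*4+2=14  i=1*2+0=2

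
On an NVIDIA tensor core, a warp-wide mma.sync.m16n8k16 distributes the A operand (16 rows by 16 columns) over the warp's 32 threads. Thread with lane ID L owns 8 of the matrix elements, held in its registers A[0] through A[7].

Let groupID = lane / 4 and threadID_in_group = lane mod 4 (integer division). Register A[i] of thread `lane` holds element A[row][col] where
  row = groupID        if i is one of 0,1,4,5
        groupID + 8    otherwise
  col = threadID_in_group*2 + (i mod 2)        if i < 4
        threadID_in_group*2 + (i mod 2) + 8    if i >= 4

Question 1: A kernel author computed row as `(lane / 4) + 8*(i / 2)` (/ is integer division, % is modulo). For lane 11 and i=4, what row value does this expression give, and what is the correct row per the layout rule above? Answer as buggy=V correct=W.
buggy=18 correct=2

`(lane / 4) + 8*(i / 2)`[11,4]⇒18
11: gr=2,th=3
[4] (2+0,3*2+0+8) = (2,14)
row: 18 vs 2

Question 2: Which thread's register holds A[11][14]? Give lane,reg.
15,6

r:11=>grp=3,rB=1  c:14=>cB=1,tig=3,lo=0
L=3*4+3=15  i=1*4+1*2+0=6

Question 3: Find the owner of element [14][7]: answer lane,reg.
27,3

r=14⇒gr=6,Rb=1  c=7⇒Cb=0,th=3,odd=1
L=6*4+3=27  i=0*4+1*2+1=3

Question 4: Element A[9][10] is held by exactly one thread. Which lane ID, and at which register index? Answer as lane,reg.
r=9⇒gr=1,Rb=1  c=10⇒Cb=1,th=1,odd=0
L=1*4+1=5  i=1*4+1*2+0=6

5,6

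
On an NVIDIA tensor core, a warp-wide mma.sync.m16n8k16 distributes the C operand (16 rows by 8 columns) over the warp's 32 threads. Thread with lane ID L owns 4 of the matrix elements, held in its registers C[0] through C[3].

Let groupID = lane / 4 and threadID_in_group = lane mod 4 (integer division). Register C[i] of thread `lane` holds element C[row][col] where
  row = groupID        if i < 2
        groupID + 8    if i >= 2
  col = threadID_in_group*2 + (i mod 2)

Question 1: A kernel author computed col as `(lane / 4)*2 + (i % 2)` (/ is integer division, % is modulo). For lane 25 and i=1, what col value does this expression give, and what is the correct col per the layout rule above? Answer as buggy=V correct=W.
`(lane / 4)*2 + (i % 2)`[25,1]→13
25: G=6,T=1
[1] (6+0,1*2+1) = (6,3)
col: 13 vs 3

buggy=13 correct=3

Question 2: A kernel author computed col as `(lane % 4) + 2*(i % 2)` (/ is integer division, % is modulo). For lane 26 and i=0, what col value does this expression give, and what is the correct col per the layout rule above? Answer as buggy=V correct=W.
buggy=2 correct=4

`(lane % 4) + 2*(i % 2)`[26,0]⇒2
lane 26⇒26/4=6, 26 mod 4=2
i=0  r:6+0⇒6  c:2·2+0⇒4
col: 2 vs 4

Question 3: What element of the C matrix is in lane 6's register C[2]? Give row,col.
9,4

lane 6->6/4=1, 6 mod 4=2
i=2  r:1+8->9  c:2·2+0->4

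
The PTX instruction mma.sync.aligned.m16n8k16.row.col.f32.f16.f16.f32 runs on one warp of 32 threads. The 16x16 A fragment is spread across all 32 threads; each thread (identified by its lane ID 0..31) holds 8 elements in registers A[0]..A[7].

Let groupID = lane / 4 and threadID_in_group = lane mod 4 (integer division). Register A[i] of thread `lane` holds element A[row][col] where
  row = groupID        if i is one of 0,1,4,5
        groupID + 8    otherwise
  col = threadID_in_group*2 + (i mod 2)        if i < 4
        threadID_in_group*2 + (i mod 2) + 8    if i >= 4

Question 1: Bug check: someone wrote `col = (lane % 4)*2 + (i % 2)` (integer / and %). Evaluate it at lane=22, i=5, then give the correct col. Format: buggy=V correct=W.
`(lane % 4)*2 + (i % 2)`[22,5]->5
lane 22: gid=5 (22/4), tid=2 (22%4)
i=5: r=5+0=5, c=2*2+1+8=13
col: 5 vs 13

buggy=5 correct=13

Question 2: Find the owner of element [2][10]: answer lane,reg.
9,4

r=2->g=2,rb=0  c=10->cb=1,t=1,b0=0
L=2*4+1=9  i=1*4+0*2+0=4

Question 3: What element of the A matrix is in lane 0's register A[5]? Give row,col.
L=0->g=0>>2=0, t=0&3=0
[5]->row 0+0=0  col 0·2+1+8=9

0,9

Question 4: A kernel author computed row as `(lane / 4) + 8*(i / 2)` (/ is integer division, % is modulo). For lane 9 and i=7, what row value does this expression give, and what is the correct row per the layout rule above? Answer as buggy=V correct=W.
`(lane / 4) + 8*(i / 2)`[9,7]=>26
lane 9: grp=2 (9/4), tig=1 (9%4)
i=7: r=2+8=10, c=1*2+1+8=11
row: 26 vs 10

buggy=26 correct=10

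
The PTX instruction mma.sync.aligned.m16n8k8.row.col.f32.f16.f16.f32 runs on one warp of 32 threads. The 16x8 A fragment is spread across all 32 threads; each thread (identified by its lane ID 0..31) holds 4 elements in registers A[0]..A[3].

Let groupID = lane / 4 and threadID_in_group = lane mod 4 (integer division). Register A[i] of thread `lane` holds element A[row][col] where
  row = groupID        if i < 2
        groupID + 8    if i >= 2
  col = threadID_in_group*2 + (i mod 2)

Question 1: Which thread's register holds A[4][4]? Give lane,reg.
r:4=>grp=4,rB=0  c:4=>tig=2,lo=0
L=4*4+2=18  i=0*2+0=0

18,0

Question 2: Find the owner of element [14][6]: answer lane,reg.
27,2

r=14→G=6,rhi=1  c=6→T=3,p=0
L=6*4+3=27  i=1*2+0=2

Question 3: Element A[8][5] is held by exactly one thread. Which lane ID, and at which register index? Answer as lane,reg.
2,3

r=8⇒gr=0,Rb=1  c=5⇒th=2,odd=1
L=0*4+2=2  i=1*2+1=3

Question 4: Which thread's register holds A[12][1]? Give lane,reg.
r:12=>grp=4,rB=1  c:1=>tig=0,lo=1
L=4*4+0=16  i=1*2+1=3

16,3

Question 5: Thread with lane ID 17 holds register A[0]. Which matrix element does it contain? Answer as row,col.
17: grp=4,tig=1
[0] (4+0,1*2+0) = (4,2)

4,2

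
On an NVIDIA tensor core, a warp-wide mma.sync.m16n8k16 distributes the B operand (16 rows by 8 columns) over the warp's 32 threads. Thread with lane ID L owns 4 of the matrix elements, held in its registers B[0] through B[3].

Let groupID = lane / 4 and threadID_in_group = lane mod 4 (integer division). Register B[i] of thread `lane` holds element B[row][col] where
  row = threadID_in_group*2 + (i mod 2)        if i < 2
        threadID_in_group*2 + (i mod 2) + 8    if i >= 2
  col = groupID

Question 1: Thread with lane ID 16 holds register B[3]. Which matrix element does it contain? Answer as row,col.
lane 16: G=4 (16/4), T=0 (16%4)
i=3: r=0*2+1+8=9, c=G=4

9,4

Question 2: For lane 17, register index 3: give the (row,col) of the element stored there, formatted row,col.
11,4

lane 17: gr=4 (17/4), th=1 (17%4)
i=3: r=1*2+1+8=11, c=gr=4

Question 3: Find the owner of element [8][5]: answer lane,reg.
c:5=>grp=5  r:8=>rB=1,tig=0,lo=0
L=5*4+0=20  i=1*2+0=2

20,2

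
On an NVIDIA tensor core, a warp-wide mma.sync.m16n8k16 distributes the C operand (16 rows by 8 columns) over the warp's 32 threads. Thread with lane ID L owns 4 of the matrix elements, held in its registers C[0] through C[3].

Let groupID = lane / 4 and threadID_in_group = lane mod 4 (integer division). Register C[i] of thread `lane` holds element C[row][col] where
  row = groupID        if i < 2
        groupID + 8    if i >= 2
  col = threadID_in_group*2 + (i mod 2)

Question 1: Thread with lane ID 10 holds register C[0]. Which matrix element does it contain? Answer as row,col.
lane 10: G=2 (10/4), T=2 (10%4)
i=0: r=2+0=2, c=2*2+0=4

2,4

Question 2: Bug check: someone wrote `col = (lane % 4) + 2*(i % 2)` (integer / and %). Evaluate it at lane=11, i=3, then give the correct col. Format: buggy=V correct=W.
buggy=5 correct=7

`(lane % 4) + 2*(i % 2)`[11,3]->5
lane 11->11/4=2, 11 mod 4=3
i=3  r:2+8->10  c:2·3+1->7
col: 5 vs 7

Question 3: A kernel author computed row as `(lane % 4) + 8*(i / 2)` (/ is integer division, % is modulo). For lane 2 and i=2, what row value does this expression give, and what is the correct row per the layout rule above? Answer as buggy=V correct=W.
`(lane % 4) + 8*(i / 2)`[2,2]->10
lane 2: g=0 (2/4), t=2 (2%4)
i=2: r=0+8=8, c=2*2+0=4
row: 10 vs 8

buggy=10 correct=8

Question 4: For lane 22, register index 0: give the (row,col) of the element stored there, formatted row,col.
lane 22: gid=5 (22/4), tid=2 (22%4)
i=0: r=5+0=5, c=2*2+0=4

5,4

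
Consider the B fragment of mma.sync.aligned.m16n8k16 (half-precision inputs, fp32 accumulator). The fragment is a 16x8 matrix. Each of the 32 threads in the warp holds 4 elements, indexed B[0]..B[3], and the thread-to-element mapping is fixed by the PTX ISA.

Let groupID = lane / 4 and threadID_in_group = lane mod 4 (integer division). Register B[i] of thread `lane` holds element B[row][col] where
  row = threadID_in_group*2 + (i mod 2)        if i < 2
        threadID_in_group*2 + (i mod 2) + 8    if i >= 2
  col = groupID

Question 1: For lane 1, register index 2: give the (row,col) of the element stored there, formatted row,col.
L=1⇒gr=1>>2=0, th=1&3=1
[2]⇒row 1·2+0+8=10  col gr=0

10,0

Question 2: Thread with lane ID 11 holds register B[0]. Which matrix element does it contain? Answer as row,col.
L=11->gid=11>>2=2, tid=11&3=3
[0]->row 3·2+0+0=6  col gid=2

6,2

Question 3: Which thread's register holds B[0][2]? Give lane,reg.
8,0

c=2->g=2  r=0->rb=0,t=0,b0=0
L=2*4+0=8  i=0*2+0=0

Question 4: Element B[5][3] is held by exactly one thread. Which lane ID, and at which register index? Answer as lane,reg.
c=3→G=3  r=5→rhi=0,T=2,p=1
L=3*4+2=14  i=0*2+1=1

14,1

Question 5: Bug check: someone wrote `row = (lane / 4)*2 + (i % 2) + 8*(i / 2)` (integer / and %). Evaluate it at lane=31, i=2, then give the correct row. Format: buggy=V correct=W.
buggy=22 correct=14

`(lane / 4)*2 + (i % 2) + 8*(i / 2)`[31,2]→22
lane 31: G=7 (31/4), T=3 (31%4)
i=2: r=3*2+0+8=14, c=G=7
row: 22 vs 14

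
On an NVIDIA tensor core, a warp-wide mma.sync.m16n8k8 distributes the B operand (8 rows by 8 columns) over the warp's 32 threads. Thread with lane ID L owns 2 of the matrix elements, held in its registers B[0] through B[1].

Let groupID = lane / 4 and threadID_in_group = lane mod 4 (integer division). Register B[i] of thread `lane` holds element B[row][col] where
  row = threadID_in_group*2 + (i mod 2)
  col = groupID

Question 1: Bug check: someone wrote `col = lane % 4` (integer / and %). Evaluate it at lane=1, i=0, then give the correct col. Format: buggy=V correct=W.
`lane % 4`[1,0]⇒1
1: gr=0,th=1
[0] (1*2+0,0) = (2,0)
col: 1 vs 0

buggy=1 correct=0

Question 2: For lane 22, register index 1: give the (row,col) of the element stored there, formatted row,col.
lane 22->22/4=5, 22 mod 4=2
i=1  r:2·2+1->5  c:5

5,5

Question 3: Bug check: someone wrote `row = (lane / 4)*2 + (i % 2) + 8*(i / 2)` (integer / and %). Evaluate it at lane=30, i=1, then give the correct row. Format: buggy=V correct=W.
`(lane / 4)*2 + (i % 2) + 8*(i / 2)`[30,1]→15
lane 30: G=7 (30/4), T=2 (30%4)
i=1: r=2*2+1=5, c=G=7
row: 15 vs 5

buggy=15 correct=5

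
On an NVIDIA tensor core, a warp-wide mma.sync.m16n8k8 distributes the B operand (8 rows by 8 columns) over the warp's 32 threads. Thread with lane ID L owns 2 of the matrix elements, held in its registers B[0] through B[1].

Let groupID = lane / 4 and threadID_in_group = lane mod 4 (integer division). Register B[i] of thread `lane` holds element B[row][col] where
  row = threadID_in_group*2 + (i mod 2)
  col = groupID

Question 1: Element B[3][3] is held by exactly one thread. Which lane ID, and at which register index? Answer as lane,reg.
13,1

c=3→G=3  r=3→T=1,p=1
L=3*4+1=13  i=1=1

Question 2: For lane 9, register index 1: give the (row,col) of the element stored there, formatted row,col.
lane 9: gr=2 (9/4), th=1 (9%4)
i=1: r=1*2+1=3, c=gr=2

3,2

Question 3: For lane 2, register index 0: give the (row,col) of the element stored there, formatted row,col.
4,0

lane 2=>2/4=0, 2 mod 4=2
i=0  r:2·2+0=>4  c:0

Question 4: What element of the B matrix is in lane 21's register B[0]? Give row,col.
lane 21: G=5 (21/4), T=1 (21%4)
i=0: r=1*2+0=2, c=G=5

2,5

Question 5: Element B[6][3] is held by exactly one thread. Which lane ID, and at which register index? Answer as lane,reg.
15,0

c:3=>grp=3  r:6=>tig=3,lo=0
L=3*4+3=15  i=0=0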